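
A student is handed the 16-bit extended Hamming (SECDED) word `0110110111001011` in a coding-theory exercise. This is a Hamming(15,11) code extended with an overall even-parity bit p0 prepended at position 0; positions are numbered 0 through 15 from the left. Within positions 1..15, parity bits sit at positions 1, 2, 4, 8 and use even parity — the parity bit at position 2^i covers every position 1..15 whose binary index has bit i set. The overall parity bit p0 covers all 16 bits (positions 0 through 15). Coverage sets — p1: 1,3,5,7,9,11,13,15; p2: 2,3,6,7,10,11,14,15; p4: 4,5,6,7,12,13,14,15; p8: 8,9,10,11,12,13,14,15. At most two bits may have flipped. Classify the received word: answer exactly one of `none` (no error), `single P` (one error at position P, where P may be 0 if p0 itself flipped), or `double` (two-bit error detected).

double

s1: b1⊕b3⊕b5⊕b7⊕b9⊕b11⊕b13⊕b15 = 1⊕0⊕1⊕1⊕1⊕0⊕0⊕1 = 1
s2: b2⊕b3⊕b6⊕b7⊕b10⊕b11⊕b14⊕b15 = 1⊕0⊕0⊕1⊕0⊕0⊕1⊕1 = 0
s4: b4⊕b5⊕b6⊕b7⊕b12⊕b13⊕b14⊕b15 = 1⊕1⊕0⊕1⊕1⊕0⊕1⊕1 = 0
s8: b8⊕b9⊕b10⊕b11⊕b12⊕b13⊕b14⊕b15 = 1⊕1⊕0⊕0⊕1⊕0⊕1⊕1 = 1
Syndrome (s8...s1) = 1001 → position 9.
Overall parity (XOR of all 16 bits, including p0): 0⊕1⊕1⊕0⊕1⊕1⊕0⊕1⊕1⊕1⊕0⊕0⊕1⊕0⊕1⊕1 = 0
Overall=0, syndrome position=9 → double-bit error detected (uncorrectable).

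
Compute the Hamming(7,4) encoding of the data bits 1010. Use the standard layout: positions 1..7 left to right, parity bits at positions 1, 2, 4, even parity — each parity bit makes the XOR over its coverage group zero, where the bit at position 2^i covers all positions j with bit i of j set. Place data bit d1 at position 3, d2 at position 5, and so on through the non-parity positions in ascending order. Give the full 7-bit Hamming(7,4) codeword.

Place data bits at non-power-of-two positions: b3=1, b5=0, b6=1, b7=0.
p1 = XOR of data positions {3,5,7} = 1⊕0⊕0 = 1
p2 = XOR of data positions {3,6,7} = 1⊕1⊕0 = 0
p4 = XOR of data positions {5,6,7} = 0⊕1⊕0 = 1
Codeword b1..b7 = 1011010

1011010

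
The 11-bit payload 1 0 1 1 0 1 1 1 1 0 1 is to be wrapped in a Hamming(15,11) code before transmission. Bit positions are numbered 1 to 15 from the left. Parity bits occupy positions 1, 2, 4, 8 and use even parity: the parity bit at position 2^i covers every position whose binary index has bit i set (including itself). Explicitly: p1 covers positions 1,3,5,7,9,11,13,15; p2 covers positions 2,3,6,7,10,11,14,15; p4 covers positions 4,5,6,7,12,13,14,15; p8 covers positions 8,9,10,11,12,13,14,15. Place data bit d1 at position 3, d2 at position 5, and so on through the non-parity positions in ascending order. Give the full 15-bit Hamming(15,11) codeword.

Place data bits at non-power-of-two positions: b3=1, b5=0, b6=1, b7=1, b9=0, b10=1, b11=1, b12=1, b13=1, b14=0, b15=1.
p1 = XOR of data positions {3,5,7,9,11,13,15} = 1⊕0⊕1⊕0⊕1⊕1⊕1 = 1
p2 = XOR of data positions {3,6,7,10,11,14,15} = 1⊕1⊕1⊕1⊕1⊕0⊕1 = 0
p4 = XOR of data positions {5,6,7,12,13,14,15} = 0⊕1⊕1⊕1⊕1⊕0⊕1 = 1
p8 = XOR of data positions {9,10,11,12,13,14,15} = 0⊕1⊕1⊕1⊕1⊕0⊕1 = 1
Codeword b1..b15 = 101101110111101

101101110111101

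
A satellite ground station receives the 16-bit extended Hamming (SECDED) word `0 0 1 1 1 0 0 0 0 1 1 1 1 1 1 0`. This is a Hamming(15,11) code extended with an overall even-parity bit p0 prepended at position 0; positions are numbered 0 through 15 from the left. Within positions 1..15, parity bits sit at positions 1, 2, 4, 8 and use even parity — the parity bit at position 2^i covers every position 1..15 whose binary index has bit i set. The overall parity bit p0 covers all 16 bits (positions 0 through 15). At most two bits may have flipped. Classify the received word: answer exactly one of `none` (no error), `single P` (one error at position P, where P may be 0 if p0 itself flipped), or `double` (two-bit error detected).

single 2

s1: b1⊕b3⊕b5⊕b7⊕b9⊕b11⊕b13⊕b15 = 0⊕1⊕0⊕0⊕1⊕1⊕1⊕0 = 0
s2: b2⊕b3⊕b6⊕b7⊕b10⊕b11⊕b14⊕b15 = 1⊕1⊕0⊕0⊕1⊕1⊕1⊕0 = 1
s4: b4⊕b5⊕b6⊕b7⊕b12⊕b13⊕b14⊕b15 = 1⊕0⊕0⊕0⊕1⊕1⊕1⊕0 = 0
s8: b8⊕b9⊕b10⊕b11⊕b12⊕b13⊕b14⊕b15 = 0⊕1⊕1⊕1⊕1⊕1⊕1⊕0 = 0
Syndrome (s8...s1) = 0010 → position 2.
Overall parity (XOR of all 16 bits, including p0): 0⊕0⊕1⊕1⊕1⊕0⊕0⊕0⊕0⊕1⊕1⊕1⊕1⊕1⊕1⊕0 = 1
Overall=1, syndrome position=2 → single-bit error at position 2.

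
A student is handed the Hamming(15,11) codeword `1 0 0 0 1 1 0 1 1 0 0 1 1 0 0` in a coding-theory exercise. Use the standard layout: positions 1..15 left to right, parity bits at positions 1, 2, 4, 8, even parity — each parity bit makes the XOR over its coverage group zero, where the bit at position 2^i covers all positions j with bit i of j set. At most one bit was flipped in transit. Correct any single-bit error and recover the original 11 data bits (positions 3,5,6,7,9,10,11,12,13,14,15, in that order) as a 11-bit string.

01101001100

s1: b1⊕b3⊕b5⊕b7⊕b9⊕b11⊕b13⊕b15 = 1⊕0⊕1⊕0⊕1⊕0⊕1⊕0 = 0
s2: b2⊕b3⊕b6⊕b7⊕b10⊕b11⊕b14⊕b15 = 0⊕0⊕1⊕0⊕0⊕0⊕0⊕0 = 1
s4: b4⊕b5⊕b6⊕b7⊕b12⊕b13⊕b14⊕b15 = 0⊕1⊕1⊕0⊕1⊕1⊕0⊕0 = 0
s8: b8⊕b9⊕b10⊕b11⊕b12⊕b13⊕b14⊕b15 = 1⊕1⊕0⊕0⊕1⊕1⊕0⊕0 = 0
Syndrome (s8...s1) = 0010 → position 2.
Flip bit 2: corrected codeword = 110011011001100
Data bits at positions 3,5,6,7,9,10,11,12,13,14,15: 01101001100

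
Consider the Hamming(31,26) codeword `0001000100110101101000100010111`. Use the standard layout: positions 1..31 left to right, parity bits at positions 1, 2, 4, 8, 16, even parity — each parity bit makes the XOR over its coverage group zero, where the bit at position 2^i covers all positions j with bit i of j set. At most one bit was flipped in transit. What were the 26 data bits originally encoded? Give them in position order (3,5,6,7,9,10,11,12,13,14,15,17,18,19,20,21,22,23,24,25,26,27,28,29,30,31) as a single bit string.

00010011010101000100010111

s1: b1⊕b3⊕b5⊕b7⊕b9⊕b11⊕b13⊕b15⊕b17⊕b19⊕b21⊕b23⊕b25⊕b27⊕b29⊕b31 = 0⊕0⊕0⊕0⊕0⊕1⊕0⊕0⊕1⊕1⊕0⊕1⊕0⊕1⊕1⊕1 = 1
s2: b2⊕b3⊕b6⊕b7⊕b10⊕b11⊕b14⊕b15⊕b18⊕b19⊕b22⊕b23⊕b26⊕b27⊕b30⊕b31 = 0⊕0⊕0⊕0⊕0⊕1⊕1⊕0⊕0⊕1⊕0⊕1⊕0⊕1⊕1⊕1 = 1
s4: b4⊕b5⊕b6⊕b7⊕b12⊕b13⊕b14⊕b15⊕b20⊕b21⊕b22⊕b23⊕b28⊕b29⊕b30⊕b31 = 1⊕0⊕0⊕0⊕1⊕0⊕1⊕0⊕0⊕0⊕0⊕1⊕0⊕1⊕1⊕1 = 1
s8: b8⊕b9⊕b10⊕b11⊕b12⊕b13⊕b14⊕b15⊕b24⊕b25⊕b26⊕b27⊕b28⊕b29⊕b30⊕b31 = 1⊕0⊕0⊕1⊕1⊕0⊕1⊕0⊕0⊕0⊕0⊕1⊕0⊕1⊕1⊕1 = 0
s16: b16⊕b17⊕b18⊕b19⊕b20⊕b21⊕b22⊕b23⊕b24⊕b25⊕b26⊕b27⊕b28⊕b29⊕b30⊕b31 = 1⊕1⊕0⊕1⊕0⊕0⊕0⊕1⊕0⊕0⊕0⊕1⊕0⊕1⊕1⊕1 = 0
Syndrome (s16...s1) = 00111 → position 7.
Flip bit 7: corrected codeword = 0001001100110101101000100010111
Data bits at positions 3,5,6,7,9,10,11,12,13,14,15,17,18,19,20,21,22,23,24,25,26,27,28,29,30,31: 00010011010101000100010111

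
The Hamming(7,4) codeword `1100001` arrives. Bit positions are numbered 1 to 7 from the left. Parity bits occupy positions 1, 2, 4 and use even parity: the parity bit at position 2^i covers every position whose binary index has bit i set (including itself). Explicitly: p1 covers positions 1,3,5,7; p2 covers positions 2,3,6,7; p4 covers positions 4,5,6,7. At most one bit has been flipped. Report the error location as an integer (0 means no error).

4

s1: b1⊕b3⊕b5⊕b7 = 1⊕0⊕0⊕1 = 0
s2: b2⊕b3⊕b6⊕b7 = 1⊕0⊕0⊕1 = 0
s4: b4⊕b5⊕b6⊕b7 = 0⊕0⊕0⊕1 = 1
Syndrome (s4...s1) = 100 → position 4.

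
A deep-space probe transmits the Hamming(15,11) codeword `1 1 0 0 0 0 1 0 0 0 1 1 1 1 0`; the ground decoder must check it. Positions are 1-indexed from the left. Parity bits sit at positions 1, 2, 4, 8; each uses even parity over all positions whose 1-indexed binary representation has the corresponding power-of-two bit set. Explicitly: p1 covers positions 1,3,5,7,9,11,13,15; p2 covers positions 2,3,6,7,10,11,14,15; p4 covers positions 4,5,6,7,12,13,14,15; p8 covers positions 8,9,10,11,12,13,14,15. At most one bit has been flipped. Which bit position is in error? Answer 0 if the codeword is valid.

s1: b1⊕b3⊕b5⊕b7⊕b9⊕b11⊕b13⊕b15 = 1⊕0⊕0⊕1⊕0⊕1⊕1⊕0 = 0
s2: b2⊕b3⊕b6⊕b7⊕b10⊕b11⊕b14⊕b15 = 1⊕0⊕0⊕1⊕0⊕1⊕1⊕0 = 0
s4: b4⊕b5⊕b6⊕b7⊕b12⊕b13⊕b14⊕b15 = 0⊕0⊕0⊕1⊕1⊕1⊕1⊕0 = 0
s8: b8⊕b9⊕b10⊕b11⊕b12⊕b13⊕b14⊕b15 = 0⊕0⊕0⊕1⊕1⊕1⊕1⊕0 = 0
Syndrome (s8...s1) = 0000 → position 0 (no error).

0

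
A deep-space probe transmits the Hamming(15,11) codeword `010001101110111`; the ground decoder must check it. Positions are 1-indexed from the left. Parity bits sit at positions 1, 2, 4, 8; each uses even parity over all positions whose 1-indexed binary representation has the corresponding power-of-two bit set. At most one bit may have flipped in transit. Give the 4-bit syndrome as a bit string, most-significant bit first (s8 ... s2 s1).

0111

s1: b1⊕b3⊕b5⊕b7⊕b9⊕b11⊕b13⊕b15 = 0⊕0⊕0⊕1⊕1⊕1⊕1⊕1 = 1
s2: b2⊕b3⊕b6⊕b7⊕b10⊕b11⊕b14⊕b15 = 1⊕0⊕1⊕1⊕1⊕1⊕1⊕1 = 1
s4: b4⊕b5⊕b6⊕b7⊕b12⊕b13⊕b14⊕b15 = 0⊕0⊕1⊕1⊕0⊕1⊕1⊕1 = 1
s8: b8⊕b9⊕b10⊕b11⊕b12⊕b13⊕b14⊕b15 = 0⊕1⊕1⊕1⊕0⊕1⊕1⊕1 = 0
Syndrome (s8...s1) = 0111 → position 7.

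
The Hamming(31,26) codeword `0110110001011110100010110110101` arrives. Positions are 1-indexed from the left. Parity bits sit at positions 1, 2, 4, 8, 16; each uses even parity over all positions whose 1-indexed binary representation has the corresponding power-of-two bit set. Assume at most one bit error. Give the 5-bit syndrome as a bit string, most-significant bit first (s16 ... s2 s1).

s1: b1⊕b3⊕b5⊕b7⊕b9⊕b11⊕b13⊕b15⊕b17⊕b19⊕b21⊕b23⊕b25⊕b27⊕b29⊕b31 = 0⊕1⊕1⊕0⊕0⊕0⊕1⊕1⊕1⊕0⊕1⊕1⊕0⊕1⊕1⊕1 = 0
s2: b2⊕b3⊕b6⊕b7⊕b10⊕b11⊕b14⊕b15⊕b18⊕b19⊕b22⊕b23⊕b26⊕b27⊕b30⊕b31 = 1⊕1⊕1⊕0⊕1⊕0⊕1⊕1⊕0⊕0⊕0⊕1⊕1⊕1⊕0⊕1 = 0
s4: b4⊕b5⊕b6⊕b7⊕b12⊕b13⊕b14⊕b15⊕b20⊕b21⊕b22⊕b23⊕b28⊕b29⊕b30⊕b31 = 0⊕1⊕1⊕0⊕1⊕1⊕1⊕1⊕0⊕1⊕0⊕1⊕0⊕1⊕0⊕1 = 0
s8: b8⊕b9⊕b10⊕b11⊕b12⊕b13⊕b14⊕b15⊕b24⊕b25⊕b26⊕b27⊕b28⊕b29⊕b30⊕b31 = 0⊕0⊕1⊕0⊕1⊕1⊕1⊕1⊕1⊕0⊕1⊕1⊕0⊕1⊕0⊕1 = 0
s16: b16⊕b17⊕b18⊕b19⊕b20⊕b21⊕b22⊕b23⊕b24⊕b25⊕b26⊕b27⊕b28⊕b29⊕b30⊕b31 = 0⊕1⊕0⊕0⊕0⊕1⊕0⊕1⊕1⊕0⊕1⊕1⊕0⊕1⊕0⊕1 = 0
Syndrome (s16...s1) = 00000 → position 0 (no error).

00000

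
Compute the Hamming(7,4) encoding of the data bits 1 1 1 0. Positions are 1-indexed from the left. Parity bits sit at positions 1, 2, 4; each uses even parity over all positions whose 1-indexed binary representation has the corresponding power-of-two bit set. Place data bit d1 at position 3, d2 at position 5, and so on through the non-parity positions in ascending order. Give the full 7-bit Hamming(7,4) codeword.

Place data bits at non-power-of-two positions: b3=1, b5=1, b6=1, b7=0.
p1 = XOR of data positions {3,5,7} = 1⊕1⊕0 = 0
p2 = XOR of data positions {3,6,7} = 1⊕1⊕0 = 0
p4 = XOR of data positions {5,6,7} = 1⊕1⊕0 = 0
Codeword b1..b7 = 0010110

0010110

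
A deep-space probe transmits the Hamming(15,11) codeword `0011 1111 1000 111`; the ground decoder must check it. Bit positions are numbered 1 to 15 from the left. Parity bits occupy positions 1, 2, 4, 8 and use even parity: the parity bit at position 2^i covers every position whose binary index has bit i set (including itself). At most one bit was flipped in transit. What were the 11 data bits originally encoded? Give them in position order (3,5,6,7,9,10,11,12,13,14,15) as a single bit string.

s1: b1⊕b3⊕b5⊕b7⊕b9⊕b11⊕b13⊕b15 = 0⊕1⊕1⊕1⊕1⊕0⊕1⊕1 = 0
s2: b2⊕b3⊕b6⊕b7⊕b10⊕b11⊕b14⊕b15 = 0⊕1⊕1⊕1⊕0⊕0⊕1⊕1 = 1
s4: b4⊕b5⊕b6⊕b7⊕b12⊕b13⊕b14⊕b15 = 1⊕1⊕1⊕1⊕0⊕1⊕1⊕1 = 1
s8: b8⊕b9⊕b10⊕b11⊕b12⊕b13⊕b14⊕b15 = 1⊕1⊕0⊕0⊕0⊕1⊕1⊕1 = 1
Syndrome (s8...s1) = 1110 → position 14.
Flip bit 14: corrected codeword = 001111111000101
Data bits at positions 3,5,6,7,9,10,11,12,13,14,15: 11111000101

11111000101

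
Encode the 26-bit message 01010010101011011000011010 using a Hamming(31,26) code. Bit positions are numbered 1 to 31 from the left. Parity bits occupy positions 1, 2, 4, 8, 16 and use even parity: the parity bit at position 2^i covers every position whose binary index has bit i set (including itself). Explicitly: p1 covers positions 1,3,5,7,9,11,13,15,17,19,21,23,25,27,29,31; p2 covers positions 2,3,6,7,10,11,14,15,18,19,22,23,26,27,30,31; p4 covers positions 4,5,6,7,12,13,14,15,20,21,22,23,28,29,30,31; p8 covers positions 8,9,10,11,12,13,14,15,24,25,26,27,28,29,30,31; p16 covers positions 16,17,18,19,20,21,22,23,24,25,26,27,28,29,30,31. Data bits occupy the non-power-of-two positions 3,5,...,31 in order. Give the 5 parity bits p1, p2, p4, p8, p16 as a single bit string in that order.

00001

Place data bits at non-power-of-two positions: b3=0, b5=1, b6=0, b7=1, b9=0, b10=0, b11=1, b12=0, b13=1, b14=0, b15=1, b17=0, b18=1, b19=1, b20=0, b21=1, b22=1, b23=0, b24=0, b25=0, b26=0, b27=1, b28=1, b29=0, b30=1, b31=0.
p1 = XOR of data positions {3,5,7,9,11,13,15,17,19,21,23,25,27,29,31} = 0⊕1⊕1⊕0⊕1⊕1⊕1⊕0⊕1⊕1⊕0⊕0⊕1⊕0⊕0 = 0
p2 = XOR of data positions {3,6,7,10,11,14,15,18,19,22,23,26,27,30,31} = 0⊕0⊕1⊕0⊕1⊕0⊕1⊕1⊕1⊕1⊕0⊕0⊕1⊕1⊕0 = 0
p4 = XOR of data positions {5,6,7,12,13,14,15,20,21,22,23,28,29,30,31} = 1⊕0⊕1⊕0⊕1⊕0⊕1⊕0⊕1⊕1⊕0⊕1⊕0⊕1⊕0 = 0
p8 = XOR of data positions {9,10,11,12,13,14,15,24,25,26,27,28,29,30,31} = 0⊕0⊕1⊕0⊕1⊕0⊕1⊕0⊕0⊕0⊕1⊕1⊕0⊕1⊕0 = 0
p16 = XOR of data positions {17,18,19,20,21,22,23,24,25,26,27,28,29,30,31} = 0⊕1⊕1⊕0⊕1⊕1⊕0⊕0⊕0⊕0⊕1⊕1⊕0⊕1⊕0 = 1
Parity bits p1,p2,p4,p8,p16 = 00001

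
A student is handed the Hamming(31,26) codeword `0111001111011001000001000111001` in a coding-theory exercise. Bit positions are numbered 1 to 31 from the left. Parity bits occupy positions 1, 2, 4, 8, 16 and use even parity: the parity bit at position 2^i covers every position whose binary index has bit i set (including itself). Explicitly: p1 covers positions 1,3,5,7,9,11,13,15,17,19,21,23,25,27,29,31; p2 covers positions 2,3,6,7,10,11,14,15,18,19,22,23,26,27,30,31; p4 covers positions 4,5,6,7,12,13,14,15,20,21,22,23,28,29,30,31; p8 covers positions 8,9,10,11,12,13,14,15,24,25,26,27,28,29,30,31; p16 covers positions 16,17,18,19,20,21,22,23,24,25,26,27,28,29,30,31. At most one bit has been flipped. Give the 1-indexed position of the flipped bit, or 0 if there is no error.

12

s1: b1⊕b3⊕b5⊕b7⊕b9⊕b11⊕b13⊕b15⊕b17⊕b19⊕b21⊕b23⊕b25⊕b27⊕b29⊕b31 = 0⊕1⊕0⊕1⊕1⊕0⊕1⊕0⊕0⊕0⊕0⊕0⊕0⊕1⊕0⊕1 = 0
s2: b2⊕b3⊕b6⊕b7⊕b10⊕b11⊕b14⊕b15⊕b18⊕b19⊕b22⊕b23⊕b26⊕b27⊕b30⊕b31 = 1⊕1⊕0⊕1⊕1⊕0⊕0⊕0⊕0⊕0⊕1⊕0⊕1⊕1⊕0⊕1 = 0
s4: b4⊕b5⊕b6⊕b7⊕b12⊕b13⊕b14⊕b15⊕b20⊕b21⊕b22⊕b23⊕b28⊕b29⊕b30⊕b31 = 1⊕0⊕0⊕1⊕1⊕1⊕0⊕0⊕0⊕0⊕1⊕0⊕1⊕0⊕0⊕1 = 1
s8: b8⊕b9⊕b10⊕b11⊕b12⊕b13⊕b14⊕b15⊕b24⊕b25⊕b26⊕b27⊕b28⊕b29⊕b30⊕b31 = 1⊕1⊕1⊕0⊕1⊕1⊕0⊕0⊕0⊕0⊕1⊕1⊕1⊕0⊕0⊕1 = 1
s16: b16⊕b17⊕b18⊕b19⊕b20⊕b21⊕b22⊕b23⊕b24⊕b25⊕b26⊕b27⊕b28⊕b29⊕b30⊕b31 = 1⊕0⊕0⊕0⊕0⊕0⊕1⊕0⊕0⊕0⊕1⊕1⊕1⊕0⊕0⊕1 = 0
Syndrome (s16...s1) = 01100 → position 12.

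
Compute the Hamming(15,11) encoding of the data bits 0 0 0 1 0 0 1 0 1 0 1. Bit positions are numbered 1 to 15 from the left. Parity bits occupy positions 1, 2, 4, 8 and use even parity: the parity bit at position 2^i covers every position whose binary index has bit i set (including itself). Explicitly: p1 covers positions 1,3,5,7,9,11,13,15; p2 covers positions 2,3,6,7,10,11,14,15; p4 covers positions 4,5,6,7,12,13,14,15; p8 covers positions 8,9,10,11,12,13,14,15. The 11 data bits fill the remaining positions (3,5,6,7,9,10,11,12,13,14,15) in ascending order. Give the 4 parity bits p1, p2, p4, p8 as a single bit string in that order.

Place data bits at non-power-of-two positions: b3=0, b5=0, b6=0, b7=1, b9=0, b10=0, b11=1, b12=0, b13=1, b14=0, b15=1.
p1 = XOR of data positions {3,5,7,9,11,13,15} = 0⊕0⊕1⊕0⊕1⊕1⊕1 = 0
p2 = XOR of data positions {3,6,7,10,11,14,15} = 0⊕0⊕1⊕0⊕1⊕0⊕1 = 1
p4 = XOR of data positions {5,6,7,12,13,14,15} = 0⊕0⊕1⊕0⊕1⊕0⊕1 = 1
p8 = XOR of data positions {9,10,11,12,13,14,15} = 0⊕0⊕1⊕0⊕1⊕0⊕1 = 1
Parity bits p1,p2,p4,p8 = 0111

0111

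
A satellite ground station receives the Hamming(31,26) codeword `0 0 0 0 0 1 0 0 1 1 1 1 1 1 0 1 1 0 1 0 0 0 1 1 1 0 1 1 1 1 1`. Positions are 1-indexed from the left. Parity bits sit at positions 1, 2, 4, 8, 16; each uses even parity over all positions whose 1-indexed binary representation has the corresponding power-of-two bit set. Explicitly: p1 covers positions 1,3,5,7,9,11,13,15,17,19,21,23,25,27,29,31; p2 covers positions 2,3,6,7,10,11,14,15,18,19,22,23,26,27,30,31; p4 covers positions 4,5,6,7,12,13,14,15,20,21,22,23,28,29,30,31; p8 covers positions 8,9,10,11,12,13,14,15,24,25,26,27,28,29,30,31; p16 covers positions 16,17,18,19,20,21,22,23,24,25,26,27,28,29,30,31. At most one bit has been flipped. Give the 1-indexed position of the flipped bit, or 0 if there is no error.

s1: b1⊕b3⊕b5⊕b7⊕b9⊕b11⊕b13⊕b15⊕b17⊕b19⊕b21⊕b23⊕b25⊕b27⊕b29⊕b31 = 0⊕0⊕0⊕0⊕1⊕1⊕1⊕0⊕1⊕1⊕0⊕1⊕1⊕1⊕1⊕1 = 0
s2: b2⊕b3⊕b6⊕b7⊕b10⊕b11⊕b14⊕b15⊕b18⊕b19⊕b22⊕b23⊕b26⊕b27⊕b30⊕b31 = 0⊕0⊕1⊕0⊕1⊕1⊕1⊕0⊕0⊕1⊕0⊕1⊕0⊕1⊕1⊕1 = 1
s4: b4⊕b5⊕b6⊕b7⊕b12⊕b13⊕b14⊕b15⊕b20⊕b21⊕b22⊕b23⊕b28⊕b29⊕b30⊕b31 = 0⊕0⊕1⊕0⊕1⊕1⊕1⊕0⊕0⊕0⊕0⊕1⊕1⊕1⊕1⊕1 = 1
s8: b8⊕b9⊕b10⊕b11⊕b12⊕b13⊕b14⊕b15⊕b24⊕b25⊕b26⊕b27⊕b28⊕b29⊕b30⊕b31 = 0⊕1⊕1⊕1⊕1⊕1⊕1⊕0⊕1⊕1⊕0⊕1⊕1⊕1⊕1⊕1 = 1
s16: b16⊕b17⊕b18⊕b19⊕b20⊕b21⊕b22⊕b23⊕b24⊕b25⊕b26⊕b27⊕b28⊕b29⊕b30⊕b31 = 1⊕1⊕0⊕1⊕0⊕0⊕0⊕1⊕1⊕1⊕0⊕1⊕1⊕1⊕1⊕1 = 1
Syndrome (s16...s1) = 11110 → position 30.

30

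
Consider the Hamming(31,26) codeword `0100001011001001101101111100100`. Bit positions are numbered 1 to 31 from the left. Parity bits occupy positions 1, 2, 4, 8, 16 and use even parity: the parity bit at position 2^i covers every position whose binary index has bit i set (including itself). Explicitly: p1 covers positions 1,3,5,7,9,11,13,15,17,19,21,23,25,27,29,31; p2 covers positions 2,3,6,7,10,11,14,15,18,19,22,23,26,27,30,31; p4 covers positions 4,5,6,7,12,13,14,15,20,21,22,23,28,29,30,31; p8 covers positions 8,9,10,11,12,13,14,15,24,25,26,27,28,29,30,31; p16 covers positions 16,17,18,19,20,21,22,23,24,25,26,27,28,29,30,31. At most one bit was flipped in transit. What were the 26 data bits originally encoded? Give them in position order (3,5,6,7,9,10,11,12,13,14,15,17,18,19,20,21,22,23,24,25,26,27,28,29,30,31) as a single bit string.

s1: b1⊕b3⊕b5⊕b7⊕b9⊕b11⊕b13⊕b15⊕b17⊕b19⊕b21⊕b23⊕b25⊕b27⊕b29⊕b31 = 0⊕0⊕0⊕1⊕1⊕0⊕1⊕0⊕1⊕1⊕0⊕1⊕1⊕0⊕1⊕0 = 0
s2: b2⊕b3⊕b6⊕b7⊕b10⊕b11⊕b14⊕b15⊕b18⊕b19⊕b22⊕b23⊕b26⊕b27⊕b30⊕b31 = 1⊕0⊕0⊕1⊕1⊕0⊕0⊕0⊕0⊕1⊕1⊕1⊕1⊕0⊕0⊕0 = 1
s4: b4⊕b5⊕b6⊕b7⊕b12⊕b13⊕b14⊕b15⊕b20⊕b21⊕b22⊕b23⊕b28⊕b29⊕b30⊕b31 = 0⊕0⊕0⊕1⊕0⊕1⊕0⊕0⊕1⊕0⊕1⊕1⊕0⊕1⊕0⊕0 = 0
s8: b8⊕b9⊕b10⊕b11⊕b12⊕b13⊕b14⊕b15⊕b24⊕b25⊕b26⊕b27⊕b28⊕b29⊕b30⊕b31 = 0⊕1⊕1⊕0⊕0⊕1⊕0⊕0⊕1⊕1⊕1⊕0⊕0⊕1⊕0⊕0 = 1
s16: b16⊕b17⊕b18⊕b19⊕b20⊕b21⊕b22⊕b23⊕b24⊕b25⊕b26⊕b27⊕b28⊕b29⊕b30⊕b31 = 1⊕1⊕0⊕1⊕1⊕0⊕1⊕1⊕1⊕1⊕1⊕0⊕0⊕1⊕0⊕0 = 0
Syndrome (s16...s1) = 01010 → position 10.
Flip bit 10: corrected codeword = 0100001010001001101101111100100
Data bits at positions 3,5,6,7,9,10,11,12,13,14,15,17,18,19,20,21,22,23,24,25,26,27,28,29,30,31: 00011000100101101111100100

00011000100101101111100100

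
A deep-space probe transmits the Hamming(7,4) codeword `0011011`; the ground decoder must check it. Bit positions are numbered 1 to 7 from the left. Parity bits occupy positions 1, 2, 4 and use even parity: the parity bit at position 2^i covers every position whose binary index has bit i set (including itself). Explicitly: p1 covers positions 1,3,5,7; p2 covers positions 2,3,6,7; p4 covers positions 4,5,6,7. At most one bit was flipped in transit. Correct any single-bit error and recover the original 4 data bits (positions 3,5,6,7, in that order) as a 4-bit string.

1001

s1: b1⊕b3⊕b5⊕b7 = 0⊕1⊕0⊕1 = 0
s2: b2⊕b3⊕b6⊕b7 = 0⊕1⊕1⊕1 = 1
s4: b4⊕b5⊕b6⊕b7 = 1⊕0⊕1⊕1 = 1
Syndrome (s4...s1) = 110 → position 6.
Flip bit 6: corrected codeword = 0011001
Data bits at positions 3,5,6,7: 1001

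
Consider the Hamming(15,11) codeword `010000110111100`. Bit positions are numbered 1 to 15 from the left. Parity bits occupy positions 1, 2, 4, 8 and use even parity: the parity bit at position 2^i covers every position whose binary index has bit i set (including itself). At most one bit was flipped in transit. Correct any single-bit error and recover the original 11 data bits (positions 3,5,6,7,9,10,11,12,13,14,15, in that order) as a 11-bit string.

s1: b1⊕b3⊕b5⊕b7⊕b9⊕b11⊕b13⊕b15 = 0⊕0⊕0⊕1⊕0⊕1⊕1⊕0 = 1
s2: b2⊕b3⊕b6⊕b7⊕b10⊕b11⊕b14⊕b15 = 1⊕0⊕0⊕1⊕1⊕1⊕0⊕0 = 0
s4: b4⊕b5⊕b6⊕b7⊕b12⊕b13⊕b14⊕b15 = 0⊕0⊕0⊕1⊕1⊕1⊕0⊕0 = 1
s8: b8⊕b9⊕b10⊕b11⊕b12⊕b13⊕b14⊕b15 = 1⊕0⊕1⊕1⊕1⊕1⊕0⊕0 = 1
Syndrome (s8...s1) = 1101 → position 13.
Flip bit 13: corrected codeword = 010000110111000
Data bits at positions 3,5,6,7,9,10,11,12,13,14,15: 00010111000

00010111000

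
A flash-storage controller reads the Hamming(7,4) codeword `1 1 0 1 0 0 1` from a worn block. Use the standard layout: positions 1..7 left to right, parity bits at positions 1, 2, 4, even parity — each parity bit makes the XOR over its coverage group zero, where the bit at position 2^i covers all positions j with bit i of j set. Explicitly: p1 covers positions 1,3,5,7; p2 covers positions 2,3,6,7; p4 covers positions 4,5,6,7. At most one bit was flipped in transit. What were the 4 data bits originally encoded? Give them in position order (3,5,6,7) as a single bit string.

s1: b1⊕b3⊕b5⊕b7 = 1⊕0⊕0⊕1 = 0
s2: b2⊕b3⊕b6⊕b7 = 1⊕0⊕0⊕1 = 0
s4: b4⊕b5⊕b6⊕b7 = 1⊕0⊕0⊕1 = 0
Syndrome (s4...s1) = 000 → position 0 (no error).
No correction needed.
Data bits at positions 3,5,6,7: 0001

0001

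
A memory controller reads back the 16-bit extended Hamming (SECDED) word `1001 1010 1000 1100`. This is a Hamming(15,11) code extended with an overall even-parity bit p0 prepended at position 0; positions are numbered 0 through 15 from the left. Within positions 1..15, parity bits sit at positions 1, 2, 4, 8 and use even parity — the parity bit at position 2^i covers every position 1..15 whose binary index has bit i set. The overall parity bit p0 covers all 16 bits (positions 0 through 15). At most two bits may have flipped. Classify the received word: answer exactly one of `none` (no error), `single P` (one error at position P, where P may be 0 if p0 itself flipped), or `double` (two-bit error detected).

s1: b1⊕b3⊕b5⊕b7⊕b9⊕b11⊕b13⊕b15 = 0⊕1⊕0⊕0⊕0⊕0⊕1⊕0 = 0
s2: b2⊕b3⊕b6⊕b7⊕b10⊕b11⊕b14⊕b15 = 0⊕1⊕1⊕0⊕0⊕0⊕0⊕0 = 0
s4: b4⊕b5⊕b6⊕b7⊕b12⊕b13⊕b14⊕b15 = 1⊕0⊕1⊕0⊕1⊕1⊕0⊕0 = 0
s8: b8⊕b9⊕b10⊕b11⊕b12⊕b13⊕b14⊕b15 = 1⊕0⊕0⊕0⊕1⊕1⊕0⊕0 = 1
Syndrome (s8...s1) = 1000 → position 8.
Overall parity (XOR of all 16 bits, including p0): 1⊕0⊕0⊕1⊕1⊕0⊕1⊕0⊕1⊕0⊕0⊕0⊕1⊕1⊕0⊕0 = 1
Overall=1, syndrome position=8 → single-bit error at position 8.

single 8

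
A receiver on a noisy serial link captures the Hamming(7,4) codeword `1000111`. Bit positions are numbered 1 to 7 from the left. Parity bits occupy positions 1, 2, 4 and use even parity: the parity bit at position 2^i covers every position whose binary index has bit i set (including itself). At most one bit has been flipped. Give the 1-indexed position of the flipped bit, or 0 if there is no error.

s1: b1⊕b3⊕b5⊕b7 = 1⊕0⊕1⊕1 = 1
s2: b2⊕b3⊕b6⊕b7 = 0⊕0⊕1⊕1 = 0
s4: b4⊕b5⊕b6⊕b7 = 0⊕1⊕1⊕1 = 1
Syndrome (s4...s1) = 101 → position 5.

5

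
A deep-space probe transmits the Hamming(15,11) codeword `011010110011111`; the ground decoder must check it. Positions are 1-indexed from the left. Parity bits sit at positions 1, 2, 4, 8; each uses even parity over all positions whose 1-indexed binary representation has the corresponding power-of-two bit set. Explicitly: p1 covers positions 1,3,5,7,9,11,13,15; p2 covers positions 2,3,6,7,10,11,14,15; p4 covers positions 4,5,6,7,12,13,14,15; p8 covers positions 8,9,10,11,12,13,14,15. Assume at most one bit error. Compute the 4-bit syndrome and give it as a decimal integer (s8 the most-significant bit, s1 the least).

0

s1: b1⊕b3⊕b5⊕b7⊕b9⊕b11⊕b13⊕b15 = 0⊕1⊕1⊕1⊕0⊕1⊕1⊕1 = 0
s2: b2⊕b3⊕b6⊕b7⊕b10⊕b11⊕b14⊕b15 = 1⊕1⊕0⊕1⊕0⊕1⊕1⊕1 = 0
s4: b4⊕b5⊕b6⊕b7⊕b12⊕b13⊕b14⊕b15 = 0⊕1⊕0⊕1⊕1⊕1⊕1⊕1 = 0
s8: b8⊕b9⊕b10⊕b11⊕b12⊕b13⊕b14⊕b15 = 1⊕0⊕0⊕1⊕1⊕1⊕1⊕1 = 0
Syndrome (s8...s1) = 0000 → position 0 (no error).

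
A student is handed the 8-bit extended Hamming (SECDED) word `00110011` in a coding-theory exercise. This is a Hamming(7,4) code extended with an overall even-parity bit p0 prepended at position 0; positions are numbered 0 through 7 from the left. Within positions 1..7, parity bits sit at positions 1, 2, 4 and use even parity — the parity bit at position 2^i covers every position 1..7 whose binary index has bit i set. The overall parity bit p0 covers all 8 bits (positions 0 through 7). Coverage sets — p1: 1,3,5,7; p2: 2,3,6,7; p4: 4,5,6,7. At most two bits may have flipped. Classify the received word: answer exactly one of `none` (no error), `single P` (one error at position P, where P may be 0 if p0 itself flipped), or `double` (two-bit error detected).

none

s1: b1⊕b3⊕b5⊕b7 = 0⊕1⊕0⊕1 = 0
s2: b2⊕b3⊕b6⊕b7 = 1⊕1⊕1⊕1 = 0
s4: b4⊕b5⊕b6⊕b7 = 0⊕0⊕1⊕1 = 0
Syndrome (s4...s1) = 000 → position 0 (no error).
Overall parity (XOR of all 8 bits, including p0): 0⊕0⊕1⊕1⊕0⊕0⊕1⊕1 = 0
Overall=0, syndrome position=0 → no error.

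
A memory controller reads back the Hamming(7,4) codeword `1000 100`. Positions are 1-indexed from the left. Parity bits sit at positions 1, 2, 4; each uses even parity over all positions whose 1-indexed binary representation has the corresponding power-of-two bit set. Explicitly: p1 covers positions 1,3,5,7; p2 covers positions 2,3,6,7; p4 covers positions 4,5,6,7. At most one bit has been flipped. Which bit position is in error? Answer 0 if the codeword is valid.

4

s1: b1⊕b3⊕b5⊕b7 = 1⊕0⊕1⊕0 = 0
s2: b2⊕b3⊕b6⊕b7 = 0⊕0⊕0⊕0 = 0
s4: b4⊕b5⊕b6⊕b7 = 0⊕1⊕0⊕0 = 1
Syndrome (s4...s1) = 100 → position 4.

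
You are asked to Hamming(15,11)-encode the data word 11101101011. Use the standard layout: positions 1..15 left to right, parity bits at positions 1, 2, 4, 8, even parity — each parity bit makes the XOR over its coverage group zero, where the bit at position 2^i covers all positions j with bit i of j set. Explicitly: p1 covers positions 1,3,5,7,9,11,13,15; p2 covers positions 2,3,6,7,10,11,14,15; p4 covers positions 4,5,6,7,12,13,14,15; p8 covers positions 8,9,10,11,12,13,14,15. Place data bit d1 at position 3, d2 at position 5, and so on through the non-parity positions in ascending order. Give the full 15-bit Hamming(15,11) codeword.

011111011101011

Place data bits at non-power-of-two positions: b3=1, b5=1, b6=1, b7=0, b9=1, b10=1, b11=0, b12=1, b13=0, b14=1, b15=1.
p1 = XOR of data positions {3,5,7,9,11,13,15} = 1⊕1⊕0⊕1⊕0⊕0⊕1 = 0
p2 = XOR of data positions {3,6,7,10,11,14,15} = 1⊕1⊕0⊕1⊕0⊕1⊕1 = 1
p4 = XOR of data positions {5,6,7,12,13,14,15} = 1⊕1⊕0⊕1⊕0⊕1⊕1 = 1
p8 = XOR of data positions {9,10,11,12,13,14,15} = 1⊕1⊕0⊕1⊕0⊕1⊕1 = 1
Codeword b1..b15 = 011111011101011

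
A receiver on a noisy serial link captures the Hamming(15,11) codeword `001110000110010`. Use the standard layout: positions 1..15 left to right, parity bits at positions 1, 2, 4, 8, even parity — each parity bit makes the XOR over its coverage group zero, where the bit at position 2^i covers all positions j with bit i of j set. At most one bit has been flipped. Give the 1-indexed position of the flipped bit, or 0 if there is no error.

13

s1: b1⊕b3⊕b5⊕b7⊕b9⊕b11⊕b13⊕b15 = 0⊕1⊕1⊕0⊕0⊕1⊕0⊕0 = 1
s2: b2⊕b3⊕b6⊕b7⊕b10⊕b11⊕b14⊕b15 = 0⊕1⊕0⊕0⊕1⊕1⊕1⊕0 = 0
s4: b4⊕b5⊕b6⊕b7⊕b12⊕b13⊕b14⊕b15 = 1⊕1⊕0⊕0⊕0⊕0⊕1⊕0 = 1
s8: b8⊕b9⊕b10⊕b11⊕b12⊕b13⊕b14⊕b15 = 0⊕0⊕1⊕1⊕0⊕0⊕1⊕0 = 1
Syndrome (s8...s1) = 1101 → position 13.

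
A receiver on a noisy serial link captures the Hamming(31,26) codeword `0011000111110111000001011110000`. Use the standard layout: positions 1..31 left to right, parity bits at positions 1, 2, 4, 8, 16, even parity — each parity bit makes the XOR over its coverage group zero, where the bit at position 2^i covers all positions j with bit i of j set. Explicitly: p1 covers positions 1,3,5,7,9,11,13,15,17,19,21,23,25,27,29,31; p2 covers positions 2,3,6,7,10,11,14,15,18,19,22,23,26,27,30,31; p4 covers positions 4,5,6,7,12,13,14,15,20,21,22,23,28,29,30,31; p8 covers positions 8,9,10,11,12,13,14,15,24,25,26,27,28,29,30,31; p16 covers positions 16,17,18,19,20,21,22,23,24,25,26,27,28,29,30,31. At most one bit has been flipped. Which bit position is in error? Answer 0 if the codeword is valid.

12

s1: b1⊕b3⊕b5⊕b7⊕b9⊕b11⊕b13⊕b15⊕b17⊕b19⊕b21⊕b23⊕b25⊕b27⊕b29⊕b31 = 0⊕1⊕0⊕0⊕1⊕1⊕0⊕1⊕0⊕0⊕0⊕0⊕1⊕1⊕0⊕0 = 0
s2: b2⊕b3⊕b6⊕b7⊕b10⊕b11⊕b14⊕b15⊕b18⊕b19⊕b22⊕b23⊕b26⊕b27⊕b30⊕b31 = 0⊕1⊕0⊕0⊕1⊕1⊕1⊕1⊕0⊕0⊕1⊕0⊕1⊕1⊕0⊕0 = 0
s4: b4⊕b5⊕b6⊕b7⊕b12⊕b13⊕b14⊕b15⊕b20⊕b21⊕b22⊕b23⊕b28⊕b29⊕b30⊕b31 = 1⊕0⊕0⊕0⊕1⊕0⊕1⊕1⊕0⊕0⊕1⊕0⊕0⊕0⊕0⊕0 = 1
s8: b8⊕b9⊕b10⊕b11⊕b12⊕b13⊕b14⊕b15⊕b24⊕b25⊕b26⊕b27⊕b28⊕b29⊕b30⊕b31 = 1⊕1⊕1⊕1⊕1⊕0⊕1⊕1⊕1⊕1⊕1⊕1⊕0⊕0⊕0⊕0 = 1
s16: b16⊕b17⊕b18⊕b19⊕b20⊕b21⊕b22⊕b23⊕b24⊕b25⊕b26⊕b27⊕b28⊕b29⊕b30⊕b31 = 1⊕0⊕0⊕0⊕0⊕0⊕1⊕0⊕1⊕1⊕1⊕1⊕0⊕0⊕0⊕0 = 0
Syndrome (s16...s1) = 01100 → position 12.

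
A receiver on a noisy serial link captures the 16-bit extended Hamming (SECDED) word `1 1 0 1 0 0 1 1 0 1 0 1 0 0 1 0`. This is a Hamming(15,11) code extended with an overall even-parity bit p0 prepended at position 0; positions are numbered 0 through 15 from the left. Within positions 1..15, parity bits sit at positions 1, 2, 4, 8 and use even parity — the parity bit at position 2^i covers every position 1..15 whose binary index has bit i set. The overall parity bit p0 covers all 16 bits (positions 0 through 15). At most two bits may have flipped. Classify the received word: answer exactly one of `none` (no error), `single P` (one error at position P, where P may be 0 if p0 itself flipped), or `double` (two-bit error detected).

double

s1: b1⊕b3⊕b5⊕b7⊕b9⊕b11⊕b13⊕b15 = 1⊕1⊕0⊕1⊕1⊕1⊕0⊕0 = 1
s2: b2⊕b3⊕b6⊕b7⊕b10⊕b11⊕b14⊕b15 = 0⊕1⊕1⊕1⊕0⊕1⊕1⊕0 = 1
s4: b4⊕b5⊕b6⊕b7⊕b12⊕b13⊕b14⊕b15 = 0⊕0⊕1⊕1⊕0⊕0⊕1⊕0 = 1
s8: b8⊕b9⊕b10⊕b11⊕b12⊕b13⊕b14⊕b15 = 0⊕1⊕0⊕1⊕0⊕0⊕1⊕0 = 1
Syndrome (s8...s1) = 1111 → position 15.
Overall parity (XOR of all 16 bits, including p0): 1⊕1⊕0⊕1⊕0⊕0⊕1⊕1⊕0⊕1⊕0⊕1⊕0⊕0⊕1⊕0 = 0
Overall=0, syndrome position=15 → double-bit error detected (uncorrectable).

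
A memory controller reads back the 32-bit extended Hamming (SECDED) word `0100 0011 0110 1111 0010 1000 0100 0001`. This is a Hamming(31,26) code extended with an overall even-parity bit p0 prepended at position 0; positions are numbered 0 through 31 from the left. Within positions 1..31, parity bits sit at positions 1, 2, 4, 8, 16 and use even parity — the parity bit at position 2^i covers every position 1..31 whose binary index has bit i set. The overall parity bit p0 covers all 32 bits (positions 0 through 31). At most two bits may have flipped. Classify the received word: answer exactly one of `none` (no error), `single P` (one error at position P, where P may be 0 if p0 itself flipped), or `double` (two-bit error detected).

single 3

s1: b1⊕b3⊕b5⊕b7⊕b9⊕b11⊕b13⊕b15⊕b17⊕b19⊕b21⊕b23⊕b25⊕b27⊕b29⊕b31 = 1⊕0⊕0⊕1⊕1⊕0⊕1⊕1⊕0⊕0⊕0⊕0⊕1⊕0⊕0⊕1 = 1
s2: b2⊕b3⊕b6⊕b7⊕b10⊕b11⊕b14⊕b15⊕b18⊕b19⊕b22⊕b23⊕b26⊕b27⊕b30⊕b31 = 0⊕0⊕1⊕1⊕1⊕0⊕1⊕1⊕1⊕0⊕0⊕0⊕0⊕0⊕0⊕1 = 1
s4: b4⊕b5⊕b6⊕b7⊕b12⊕b13⊕b14⊕b15⊕b20⊕b21⊕b22⊕b23⊕b28⊕b29⊕b30⊕b31 = 0⊕0⊕1⊕1⊕1⊕1⊕1⊕1⊕1⊕0⊕0⊕0⊕0⊕0⊕0⊕1 = 0
s8: b8⊕b9⊕b10⊕b11⊕b12⊕b13⊕b14⊕b15⊕b24⊕b25⊕b26⊕b27⊕b28⊕b29⊕b30⊕b31 = 0⊕1⊕1⊕0⊕1⊕1⊕1⊕1⊕0⊕1⊕0⊕0⊕0⊕0⊕0⊕1 = 0
s16: b16⊕b17⊕b18⊕b19⊕b20⊕b21⊕b22⊕b23⊕b24⊕b25⊕b26⊕b27⊕b28⊕b29⊕b30⊕b31 = 0⊕0⊕1⊕0⊕1⊕0⊕0⊕0⊕0⊕1⊕0⊕0⊕0⊕0⊕0⊕1 = 0
Syndrome (s16...s1) = 00011 → position 3.
Overall parity (XOR of all 32 bits, including p0): 0⊕1⊕0⊕0⊕0⊕0⊕1⊕1⊕0⊕1⊕1⊕0⊕1⊕1⊕1⊕1⊕0⊕0⊕1⊕0⊕1⊕0⊕0⊕0⊕0⊕1⊕0⊕0⊕0⊕0⊕0⊕1 = 1
Overall=1, syndrome position=3 → single-bit error at position 3.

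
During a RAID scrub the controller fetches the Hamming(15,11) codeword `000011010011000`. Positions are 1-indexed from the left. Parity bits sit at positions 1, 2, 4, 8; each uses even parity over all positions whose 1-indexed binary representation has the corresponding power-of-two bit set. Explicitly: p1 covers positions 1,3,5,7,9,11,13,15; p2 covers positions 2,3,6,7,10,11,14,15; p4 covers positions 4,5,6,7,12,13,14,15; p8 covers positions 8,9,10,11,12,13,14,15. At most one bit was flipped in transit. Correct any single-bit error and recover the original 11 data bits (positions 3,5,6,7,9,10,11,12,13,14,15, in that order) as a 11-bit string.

s1: b1⊕b3⊕b5⊕b7⊕b9⊕b11⊕b13⊕b15 = 0⊕0⊕1⊕0⊕0⊕1⊕0⊕0 = 0
s2: b2⊕b3⊕b6⊕b7⊕b10⊕b11⊕b14⊕b15 = 0⊕0⊕1⊕0⊕0⊕1⊕0⊕0 = 0
s4: b4⊕b5⊕b6⊕b7⊕b12⊕b13⊕b14⊕b15 = 0⊕1⊕1⊕0⊕1⊕0⊕0⊕0 = 1
s8: b8⊕b9⊕b10⊕b11⊕b12⊕b13⊕b14⊕b15 = 1⊕0⊕0⊕1⊕1⊕0⊕0⊕0 = 1
Syndrome (s8...s1) = 1100 → position 12.
Flip bit 12: corrected codeword = 000011010010000
Data bits at positions 3,5,6,7,9,10,11,12,13,14,15: 01100010000

01100010000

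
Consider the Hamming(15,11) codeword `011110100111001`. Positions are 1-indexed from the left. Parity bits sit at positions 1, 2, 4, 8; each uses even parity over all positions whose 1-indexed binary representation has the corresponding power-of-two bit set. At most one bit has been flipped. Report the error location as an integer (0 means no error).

5

s1: b1⊕b3⊕b5⊕b7⊕b9⊕b11⊕b13⊕b15 = 0⊕1⊕1⊕1⊕0⊕1⊕0⊕1 = 1
s2: b2⊕b3⊕b6⊕b7⊕b10⊕b11⊕b14⊕b15 = 1⊕1⊕0⊕1⊕1⊕1⊕0⊕1 = 0
s4: b4⊕b5⊕b6⊕b7⊕b12⊕b13⊕b14⊕b15 = 1⊕1⊕0⊕1⊕1⊕0⊕0⊕1 = 1
s8: b8⊕b9⊕b10⊕b11⊕b12⊕b13⊕b14⊕b15 = 0⊕0⊕1⊕1⊕1⊕0⊕0⊕1 = 0
Syndrome (s8...s1) = 0101 → position 5.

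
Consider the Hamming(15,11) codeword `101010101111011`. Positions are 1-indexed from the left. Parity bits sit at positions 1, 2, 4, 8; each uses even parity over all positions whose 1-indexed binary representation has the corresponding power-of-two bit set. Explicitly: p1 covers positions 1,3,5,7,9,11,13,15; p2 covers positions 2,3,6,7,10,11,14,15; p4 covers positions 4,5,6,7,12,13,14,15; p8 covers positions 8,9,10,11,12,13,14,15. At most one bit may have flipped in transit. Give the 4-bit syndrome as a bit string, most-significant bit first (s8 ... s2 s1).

s1: b1⊕b3⊕b5⊕b7⊕b9⊕b11⊕b13⊕b15 = 1⊕1⊕1⊕1⊕1⊕1⊕0⊕1 = 1
s2: b2⊕b3⊕b6⊕b7⊕b10⊕b11⊕b14⊕b15 = 0⊕1⊕0⊕1⊕1⊕1⊕1⊕1 = 0
s4: b4⊕b5⊕b6⊕b7⊕b12⊕b13⊕b14⊕b15 = 0⊕1⊕0⊕1⊕1⊕0⊕1⊕1 = 1
s8: b8⊕b9⊕b10⊕b11⊕b12⊕b13⊕b14⊕b15 = 0⊕1⊕1⊕1⊕1⊕0⊕1⊕1 = 0
Syndrome (s8...s1) = 0101 → position 5.

0101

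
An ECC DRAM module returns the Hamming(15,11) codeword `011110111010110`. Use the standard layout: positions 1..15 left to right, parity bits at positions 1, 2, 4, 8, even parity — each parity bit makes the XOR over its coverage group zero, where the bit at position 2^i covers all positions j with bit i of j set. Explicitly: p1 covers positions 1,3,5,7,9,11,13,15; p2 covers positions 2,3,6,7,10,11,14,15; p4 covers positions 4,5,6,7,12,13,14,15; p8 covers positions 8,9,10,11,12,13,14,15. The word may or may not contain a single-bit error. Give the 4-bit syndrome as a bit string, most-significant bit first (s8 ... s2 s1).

s1: b1⊕b3⊕b5⊕b7⊕b9⊕b11⊕b13⊕b15 = 0⊕1⊕1⊕1⊕1⊕1⊕1⊕0 = 0
s2: b2⊕b3⊕b6⊕b7⊕b10⊕b11⊕b14⊕b15 = 1⊕1⊕0⊕1⊕0⊕1⊕1⊕0 = 1
s4: b4⊕b5⊕b6⊕b7⊕b12⊕b13⊕b14⊕b15 = 1⊕1⊕0⊕1⊕0⊕1⊕1⊕0 = 1
s8: b8⊕b9⊕b10⊕b11⊕b12⊕b13⊕b14⊕b15 = 1⊕1⊕0⊕1⊕0⊕1⊕1⊕0 = 1
Syndrome (s8...s1) = 1110 → position 14.

1110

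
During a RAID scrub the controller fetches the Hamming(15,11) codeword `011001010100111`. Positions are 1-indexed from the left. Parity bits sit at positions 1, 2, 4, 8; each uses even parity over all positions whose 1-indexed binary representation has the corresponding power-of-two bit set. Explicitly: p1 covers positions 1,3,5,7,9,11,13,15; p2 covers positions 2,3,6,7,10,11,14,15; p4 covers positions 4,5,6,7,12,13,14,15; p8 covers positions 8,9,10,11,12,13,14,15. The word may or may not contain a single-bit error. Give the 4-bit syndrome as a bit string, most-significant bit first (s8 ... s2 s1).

1001

s1: b1⊕b3⊕b5⊕b7⊕b9⊕b11⊕b13⊕b15 = 0⊕1⊕0⊕0⊕0⊕0⊕1⊕1 = 1
s2: b2⊕b3⊕b6⊕b7⊕b10⊕b11⊕b14⊕b15 = 1⊕1⊕1⊕0⊕1⊕0⊕1⊕1 = 0
s4: b4⊕b5⊕b6⊕b7⊕b12⊕b13⊕b14⊕b15 = 0⊕0⊕1⊕0⊕0⊕1⊕1⊕1 = 0
s8: b8⊕b9⊕b10⊕b11⊕b12⊕b13⊕b14⊕b15 = 1⊕0⊕1⊕0⊕0⊕1⊕1⊕1 = 1
Syndrome (s8...s1) = 1001 → position 9.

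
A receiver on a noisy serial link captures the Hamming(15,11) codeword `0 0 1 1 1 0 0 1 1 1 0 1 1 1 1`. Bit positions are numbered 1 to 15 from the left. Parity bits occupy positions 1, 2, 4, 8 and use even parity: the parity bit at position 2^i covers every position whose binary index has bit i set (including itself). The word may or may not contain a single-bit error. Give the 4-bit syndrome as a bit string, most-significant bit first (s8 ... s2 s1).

s1: b1⊕b3⊕b5⊕b7⊕b9⊕b11⊕b13⊕b15 = 0⊕1⊕1⊕0⊕1⊕0⊕1⊕1 = 1
s2: b2⊕b3⊕b6⊕b7⊕b10⊕b11⊕b14⊕b15 = 0⊕1⊕0⊕0⊕1⊕0⊕1⊕1 = 0
s4: b4⊕b5⊕b6⊕b7⊕b12⊕b13⊕b14⊕b15 = 1⊕1⊕0⊕0⊕1⊕1⊕1⊕1 = 0
s8: b8⊕b9⊕b10⊕b11⊕b12⊕b13⊕b14⊕b15 = 1⊕1⊕1⊕0⊕1⊕1⊕1⊕1 = 1
Syndrome (s8...s1) = 1001 → position 9.

1001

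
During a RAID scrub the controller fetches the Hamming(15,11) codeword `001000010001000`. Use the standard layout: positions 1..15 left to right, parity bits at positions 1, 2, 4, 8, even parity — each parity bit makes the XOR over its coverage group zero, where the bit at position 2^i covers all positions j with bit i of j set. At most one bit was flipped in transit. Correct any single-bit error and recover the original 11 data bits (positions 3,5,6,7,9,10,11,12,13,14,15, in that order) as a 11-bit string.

10010001000

s1: b1⊕b3⊕b5⊕b7⊕b9⊕b11⊕b13⊕b15 = 0⊕1⊕0⊕0⊕0⊕0⊕0⊕0 = 1
s2: b2⊕b3⊕b6⊕b7⊕b10⊕b11⊕b14⊕b15 = 0⊕1⊕0⊕0⊕0⊕0⊕0⊕0 = 1
s4: b4⊕b5⊕b6⊕b7⊕b12⊕b13⊕b14⊕b15 = 0⊕0⊕0⊕0⊕1⊕0⊕0⊕0 = 1
s8: b8⊕b9⊕b10⊕b11⊕b12⊕b13⊕b14⊕b15 = 1⊕0⊕0⊕0⊕1⊕0⊕0⊕0 = 0
Syndrome (s8...s1) = 0111 → position 7.
Flip bit 7: corrected codeword = 001000110001000
Data bits at positions 3,5,6,7,9,10,11,12,13,14,15: 10010001000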